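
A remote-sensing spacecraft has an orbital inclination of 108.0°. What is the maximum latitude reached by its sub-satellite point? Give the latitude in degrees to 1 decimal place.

Retrograde orbit: the ground track reaches ±(180° − i) = ±(180 − 108.0) = ±72.0°.

72.0°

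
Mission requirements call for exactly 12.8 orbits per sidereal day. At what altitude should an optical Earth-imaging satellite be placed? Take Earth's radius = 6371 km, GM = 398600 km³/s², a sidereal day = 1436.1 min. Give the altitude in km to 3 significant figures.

1330 km

Required period T = 86166 / 12.8 = 6731.7 s.
From T = 2π√(a³/μ): a = (μ T²/4π²)^(1/3) = (398600 × 6731.7² / 4π²)^(1/3) = 7706 km.
Altitude h = a − R = 7706 − 6371 = 1335 km.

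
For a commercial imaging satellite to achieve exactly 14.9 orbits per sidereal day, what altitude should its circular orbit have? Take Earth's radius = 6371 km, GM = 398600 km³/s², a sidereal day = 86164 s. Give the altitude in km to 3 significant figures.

Required period T = 86164 / 14.9 = 5782.8 s.
From T = 2π√(a³/μ): a = (μ T²/4π²)^(1/3) = (398600 × 5782.8² / 4π²)^(1/3) = 6963 km.
Altitude h = a − R = 6963 − 6371 = 592 km.

592 km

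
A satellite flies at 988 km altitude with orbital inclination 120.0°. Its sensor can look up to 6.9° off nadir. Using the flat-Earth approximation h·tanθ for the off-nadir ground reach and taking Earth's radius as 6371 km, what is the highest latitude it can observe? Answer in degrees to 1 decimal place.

Retrograde orbit: the ground track reaches ±(180° − i) = ±(180 − 120.0) = ±60.0°.
Sensor half-swath on the ground ≈ 988·tan(6.9°) = 120 km = 1.08° of latitude.
Maximum observable latitude ≈ 60.0 + 1.08 = 61.1°.

61.1°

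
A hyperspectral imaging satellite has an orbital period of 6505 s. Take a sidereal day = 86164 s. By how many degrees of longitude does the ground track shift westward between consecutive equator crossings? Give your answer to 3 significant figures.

27.2°

During one orbit Earth rotates (6505.0 / 86164) × 360° = 27.18°.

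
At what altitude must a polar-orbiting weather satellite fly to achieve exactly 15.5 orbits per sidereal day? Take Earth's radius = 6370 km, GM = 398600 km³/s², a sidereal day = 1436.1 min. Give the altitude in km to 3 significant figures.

413 km

Required period T = 86166 / 15.5 = 5559.1 s.
From T = 2π√(a³/μ): a = (μ T²/4π²)^(1/3) = (398600 × 5559.1² / 4π²)^(1/3) = 6783 km.
Altitude h = a − R = 6783 − 6370 = 413 km.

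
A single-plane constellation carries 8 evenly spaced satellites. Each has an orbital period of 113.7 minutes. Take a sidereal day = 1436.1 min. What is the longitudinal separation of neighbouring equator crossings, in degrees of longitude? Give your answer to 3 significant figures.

3.56°

T = 113.7 min = 6822.0 s.
Single-satellite node shift = (6822.0/86166) × 360° = 28.50°.
With 8 satellites evenly phased, successive equator crossings are 28.50/8 = 3.563° apart.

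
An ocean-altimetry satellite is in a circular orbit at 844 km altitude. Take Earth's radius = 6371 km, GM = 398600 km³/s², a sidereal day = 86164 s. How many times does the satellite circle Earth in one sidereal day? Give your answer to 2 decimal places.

Semi-major axis a = 6371 + 844 = 7215 km. Period T = 2π√(a³/μ) = 2π√(7215³/398600) = 6099.1 s = 101.65 min.
Orbits per sidereal day = 86164 / 6099.1 = 14.127.

14.13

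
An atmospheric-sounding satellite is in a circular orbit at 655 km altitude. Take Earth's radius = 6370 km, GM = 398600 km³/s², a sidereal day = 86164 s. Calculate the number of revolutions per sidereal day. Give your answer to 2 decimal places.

Semi-major axis a = 6370 + 655 = 7025 km. Period T = 2π√(a³/μ) = 2π√(7025³/398600) = 5859.8 s = 97.66 min.
Orbits per sidereal day = 86164 / 5859.8 = 14.704.

14.70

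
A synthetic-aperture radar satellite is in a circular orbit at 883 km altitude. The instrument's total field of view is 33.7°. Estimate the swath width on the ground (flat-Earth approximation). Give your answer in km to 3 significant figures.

535 km

Half-angle = 33.7°/2 = 16.85°.
Swath width ≈ 2h·tan(θ/2) = 2 × 883 × tan(16.85°) = 534.9 km.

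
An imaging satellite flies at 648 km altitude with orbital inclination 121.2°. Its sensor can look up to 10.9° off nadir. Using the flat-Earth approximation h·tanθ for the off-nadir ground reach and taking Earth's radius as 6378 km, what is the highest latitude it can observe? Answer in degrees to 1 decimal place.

59.9°

Retrograde orbit: the ground track reaches ±(180° − i) = ±(180 − 121.2) = ±58.8°.
Sensor half-swath on the ground ≈ 648·tan(10.9°) = 125 km = 1.12° of latitude.
Maximum observable latitude ≈ 58.8 + 1.12 = 59.9°.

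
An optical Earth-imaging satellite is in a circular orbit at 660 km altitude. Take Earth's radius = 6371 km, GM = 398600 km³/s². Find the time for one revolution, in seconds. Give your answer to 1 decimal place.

5867.3 seconds

Semi-major axis a = 6371 + 660 = 7031 km. Period T = 2π√(a³/μ) = 2π√(7031³/398600) = 5867.3 s = 97.79 min.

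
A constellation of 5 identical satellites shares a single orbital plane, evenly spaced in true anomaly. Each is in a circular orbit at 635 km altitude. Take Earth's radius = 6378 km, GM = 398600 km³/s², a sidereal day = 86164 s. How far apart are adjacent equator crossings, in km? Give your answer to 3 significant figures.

544 km

Semi-major axis a = 6378 + 635 = 7013 km. Period T = 2π√(a³/μ) = 2π√(7013³/398600) = 5844.8 s = 97.41 min.
Single-satellite node shift = (5844.8/86164) × 360° = 24.42°.
With 5 satellites evenly phased, successive equator crossings are 24.42/5 = 4.884° apart.
That is 4.884 × 111.3 = 544 km at the equator.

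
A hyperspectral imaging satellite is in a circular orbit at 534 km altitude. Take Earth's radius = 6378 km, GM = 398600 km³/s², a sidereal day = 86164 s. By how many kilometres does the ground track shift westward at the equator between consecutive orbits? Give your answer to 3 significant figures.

Semi-major axis a = 6378 + 534 = 6912 km. Period T = 2π√(a³/μ) = 2π√(6912³/398600) = 5719.0 s = 95.32 min.
During one orbit Earth rotates (5719.0 / 86164) × 360° = 23.89°.
At the equator that is 23.89° × (2π·6378/360) km/° = 23.89 × 111.3 = 2660 km.

2660 km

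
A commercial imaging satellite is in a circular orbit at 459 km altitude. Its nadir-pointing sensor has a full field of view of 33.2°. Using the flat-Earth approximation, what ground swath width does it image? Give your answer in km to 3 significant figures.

Half-angle = 33.2°/2 = 16.6°.
Swath width ≈ 2h·tan(θ/2) = 2 × 459 × tan(16.6°) = 273.7 km.

274 km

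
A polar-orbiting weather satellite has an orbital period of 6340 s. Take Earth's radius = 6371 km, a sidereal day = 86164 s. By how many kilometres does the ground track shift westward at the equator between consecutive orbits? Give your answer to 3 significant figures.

2950 km

During one orbit Earth rotates (6340.0 / 86164) × 360° = 26.49°.
At the equator that is 26.49° × (2π·6371/360) km/° = 26.49 × 111.2 = 2945 km.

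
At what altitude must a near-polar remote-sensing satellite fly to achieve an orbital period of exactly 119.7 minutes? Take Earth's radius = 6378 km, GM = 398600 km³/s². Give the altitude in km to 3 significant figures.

T = 119.7 min = 7182.0 s.
From T = 2π√(a³/μ): a = (μ T²/4π²)^(1/3) = (398600 × 7182.0² / 4π²)^(1/3) = 8046 km.
Altitude h = a − R = 8046 − 6378 = 1668 km.

1670 km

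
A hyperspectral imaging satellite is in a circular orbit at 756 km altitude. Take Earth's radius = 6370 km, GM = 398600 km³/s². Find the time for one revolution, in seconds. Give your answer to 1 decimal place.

Semi-major axis a = 6370 + 756 = 7126 km. Period T = 2π√(a³/μ) = 2π√(7126³/398600) = 5986.6 s = 99.78 min.

5986.6 seconds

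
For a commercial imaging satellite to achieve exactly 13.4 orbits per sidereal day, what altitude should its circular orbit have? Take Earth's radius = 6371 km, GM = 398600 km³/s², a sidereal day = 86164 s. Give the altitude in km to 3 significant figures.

Required period T = 86164 / 13.4 = 6430.1 s.
From T = 2π√(a³/μ): a = (μ T²/4π²)^(1/3) = (398600 × 6430.1² / 4π²)^(1/3) = 7474 km.
Altitude h = a − R = 7474 − 6371 = 1103 km.

1100 km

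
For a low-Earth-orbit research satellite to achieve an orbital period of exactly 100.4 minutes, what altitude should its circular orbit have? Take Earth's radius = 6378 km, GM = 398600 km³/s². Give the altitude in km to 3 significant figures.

778 km

T = 100.4 min = 6024.0 s.
From T = 2π√(a³/μ): a = (μ T²/4π²)^(1/3) = (398600 × 6024.0² / 4π²)^(1/3) = 7156 km.
Altitude h = a − R = 7156 − 6378 = 778 km.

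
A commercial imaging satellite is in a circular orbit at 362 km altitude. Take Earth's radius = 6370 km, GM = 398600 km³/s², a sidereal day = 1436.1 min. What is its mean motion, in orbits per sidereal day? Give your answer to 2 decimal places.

Semi-major axis a = 6370 + 362 = 6732 km. Period T = 2π√(a³/μ) = 2π√(6732³/398600) = 5497.0 s = 91.62 min.
Orbits per sidereal day = 86166 / 5497.0 = 15.675.

15.68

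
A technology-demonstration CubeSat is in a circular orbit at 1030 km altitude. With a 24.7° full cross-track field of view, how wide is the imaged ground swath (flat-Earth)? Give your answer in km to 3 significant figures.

451 km

Half-angle = 24.7°/2 = 12.35°.
Swath width ≈ 2h·tan(θ/2) = 2 × 1030 × tan(12.35°) = 451.0 km.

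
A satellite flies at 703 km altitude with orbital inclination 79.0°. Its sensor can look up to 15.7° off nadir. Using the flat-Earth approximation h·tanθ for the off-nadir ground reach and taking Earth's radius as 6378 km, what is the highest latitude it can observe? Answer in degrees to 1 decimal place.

For a prograde orbit the ground track reaches latitude ±i = ±79.0°.
Sensor half-swath on the ground ≈ 703·tan(15.7°) = 198 km = 1.78° of latitude.
Maximum observable latitude ≈ 79.0 + 1.78 = 80.8°.

80.8°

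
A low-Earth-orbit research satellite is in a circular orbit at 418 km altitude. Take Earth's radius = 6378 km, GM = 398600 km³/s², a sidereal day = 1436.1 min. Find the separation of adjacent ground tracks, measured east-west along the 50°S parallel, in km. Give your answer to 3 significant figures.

Semi-major axis a = 6378 + 418 = 6796 km. Period T = 2π√(a³/μ) = 2π√(6796³/398600) = 5575.6 s = 92.93 min.
Node shift per orbit = (5575.6/86166) × 360° = 23.29°.
Equatorial spacing = 23.29 × 111.3 km/° = 2593 km.
At 50° latitude, spacing = 2593 × cos(50°) = 1667 km.

1670 km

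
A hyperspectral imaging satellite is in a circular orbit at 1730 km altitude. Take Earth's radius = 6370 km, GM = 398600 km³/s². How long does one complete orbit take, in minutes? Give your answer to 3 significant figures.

Semi-major axis a = 6370 + 1730 = 8100 km. Period T = 2π√(a³/μ) = 2π√(8100³/398600) = 7255.0 s = 120.92 min.

121 min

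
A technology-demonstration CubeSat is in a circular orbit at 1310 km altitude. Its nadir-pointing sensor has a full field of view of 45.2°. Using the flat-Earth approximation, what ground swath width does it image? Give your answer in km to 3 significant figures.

Half-angle = 45.2°/2 = 22.6°.
Swath width ≈ 2h·tan(θ/2) = 2 × 1310 × tan(22.6°) = 1090.6 km.

1090 km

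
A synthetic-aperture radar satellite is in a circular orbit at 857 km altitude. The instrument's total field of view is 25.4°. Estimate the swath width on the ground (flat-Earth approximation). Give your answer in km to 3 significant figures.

Half-angle = 25.4°/2 = 12.7°.
Swath width ≈ 2h·tan(θ/2) = 2 × 857 × tan(12.7°) = 386.3 km.

386 km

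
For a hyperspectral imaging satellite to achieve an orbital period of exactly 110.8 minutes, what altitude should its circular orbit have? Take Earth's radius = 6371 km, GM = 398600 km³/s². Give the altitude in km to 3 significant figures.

T = 110.8 min = 6648.0 s.
From T = 2π√(a³/μ): a = (μ T²/4π²)^(1/3) = (398600 × 6648.0² / 4π²)^(1/3) = 7642 km.
Altitude h = a − R = 7642 − 6371 = 1271 km.

1270 km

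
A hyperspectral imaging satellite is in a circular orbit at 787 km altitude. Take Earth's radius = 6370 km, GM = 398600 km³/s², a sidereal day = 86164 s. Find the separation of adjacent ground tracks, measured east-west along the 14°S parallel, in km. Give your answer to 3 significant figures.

2720 km

Semi-major axis a = 6370 + 787 = 7157 km. Period T = 2π√(a³/μ) = 2π√(7157³/398600) = 6025.7 s = 100.43 min.
Node shift per orbit = (6025.7/86164) × 360° = 25.18°.
Equatorial spacing = 25.18 × 111.2 km/° = 2799 km.
At 14° latitude, spacing = 2799 × cos(14°) = 2716 km.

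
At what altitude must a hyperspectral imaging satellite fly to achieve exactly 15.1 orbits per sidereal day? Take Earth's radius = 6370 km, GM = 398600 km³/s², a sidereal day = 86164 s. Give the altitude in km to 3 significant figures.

532 km

Required period T = 86164 / 15.1 = 5706.2 s.
From T = 2π√(a³/μ): a = (μ T²/4π²)^(1/3) = (398600 × 5706.2² / 4π²)^(1/3) = 6902 km.
Altitude h = a − R = 6902 − 6370 = 532 km.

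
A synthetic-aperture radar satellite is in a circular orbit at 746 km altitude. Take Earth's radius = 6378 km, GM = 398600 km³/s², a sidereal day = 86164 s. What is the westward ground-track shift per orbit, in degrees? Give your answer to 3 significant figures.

25.0°

Semi-major axis a = 6378 + 746 = 7124 km. Period T = 2π√(a³/μ) = 2π√(7124³/398600) = 5984.1 s = 99.73 min.
During one orbit Earth rotates (5984.1 / 86164) × 360° = 25.00°.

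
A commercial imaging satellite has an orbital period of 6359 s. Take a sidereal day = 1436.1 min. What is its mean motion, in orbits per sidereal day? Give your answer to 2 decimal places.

13.55

Orbits per sidereal day = 86166 / 6359.0 = 13.550.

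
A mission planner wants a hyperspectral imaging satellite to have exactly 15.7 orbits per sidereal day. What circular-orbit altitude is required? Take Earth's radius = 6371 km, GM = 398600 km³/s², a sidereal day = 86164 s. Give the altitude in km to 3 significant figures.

354 km

Required period T = 86164 / 15.7 = 5488.2 s.
From T = 2π√(a³/μ): a = (μ T²/4π²)^(1/3) = (398600 × 5488.2² / 4π²)^(1/3) = 6725 km.
Altitude h = a − R = 6725 − 6371 = 354 km.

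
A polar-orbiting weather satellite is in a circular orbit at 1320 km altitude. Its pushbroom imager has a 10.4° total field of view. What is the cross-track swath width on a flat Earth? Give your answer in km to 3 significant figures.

Half-angle = 10.4°/2 = 5.2°.
Swath width ≈ 2h·tan(θ/2) = 2 × 1320 × tan(5.2°) = 240.3 km.

240 km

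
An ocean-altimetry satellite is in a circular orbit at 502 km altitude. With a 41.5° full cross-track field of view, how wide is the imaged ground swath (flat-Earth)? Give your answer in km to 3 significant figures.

Half-angle = 41.5°/2 = 20.75°.
Swath width ≈ 2h·tan(θ/2) = 2 × 502 × tan(20.75°) = 380.4 km.

380 km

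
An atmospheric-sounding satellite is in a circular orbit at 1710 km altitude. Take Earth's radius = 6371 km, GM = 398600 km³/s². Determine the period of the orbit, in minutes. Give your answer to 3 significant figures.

120 min

Semi-major axis a = 6371 + 1710 = 8081 km. Period T = 2π√(a³/μ) = 2π√(8081³/398600) = 7229.5 s = 120.49 min.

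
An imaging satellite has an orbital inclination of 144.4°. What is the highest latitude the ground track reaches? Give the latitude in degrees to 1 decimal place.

Retrograde orbit: the ground track reaches ±(180° − i) = ±(180 − 144.4) = ±35.6°.

35.6°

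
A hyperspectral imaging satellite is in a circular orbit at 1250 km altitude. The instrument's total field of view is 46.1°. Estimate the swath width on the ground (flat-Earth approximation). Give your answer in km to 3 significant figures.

1060 km

Half-angle = 46.1°/2 = 23.05°.
Swath width ≈ 2h·tan(θ/2) = 2 × 1250 × tan(23.05°) = 1063.8 km.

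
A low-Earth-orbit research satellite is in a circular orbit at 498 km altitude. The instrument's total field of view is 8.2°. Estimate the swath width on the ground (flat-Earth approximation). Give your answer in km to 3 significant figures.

71.4 km

Half-angle = 8.2°/2 = 4.1°.
Swath width ≈ 2h·tan(θ/2) = 2 × 498 × tan(4.1°) = 71.4 km.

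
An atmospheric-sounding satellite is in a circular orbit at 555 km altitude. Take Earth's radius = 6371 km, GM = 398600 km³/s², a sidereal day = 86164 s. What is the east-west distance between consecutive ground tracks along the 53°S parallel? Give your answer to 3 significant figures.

1600 km

Semi-major axis a = 6371 + 555 = 6926 km. Period T = 2π√(a³/μ) = 2π√(6926³/398600) = 5736.3 s = 95.61 min.
Node shift per orbit = (5736.3/86164) × 360° = 23.97°.
Equatorial spacing = 23.97 × 111.2 km/° = 2665 km.
At 53° latitude, spacing = 2665 × cos(53°) = 1604 km.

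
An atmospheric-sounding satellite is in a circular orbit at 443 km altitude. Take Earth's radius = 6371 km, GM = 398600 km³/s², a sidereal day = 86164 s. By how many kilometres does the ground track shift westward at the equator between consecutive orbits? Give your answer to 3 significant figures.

Semi-major axis a = 6371 + 443 = 6814 km. Period T = 2π√(a³/μ) = 2π√(6814³/398600) = 5597.8 s = 93.30 min.
During one orbit Earth rotates (5597.8 / 86164) × 360° = 23.39°.
At the equator that is 23.39° × (2π·6371/360) km/° = 23.39 × 111.2 = 2601 km.

2600 km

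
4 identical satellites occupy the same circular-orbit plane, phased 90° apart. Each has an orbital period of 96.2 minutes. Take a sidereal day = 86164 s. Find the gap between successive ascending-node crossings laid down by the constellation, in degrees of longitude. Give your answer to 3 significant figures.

6.03°

T = 96.2 min = 5772.0 s.
Single-satellite node shift = (5772.0/86164) × 360° = 24.12°.
With 4 satellites evenly phased, successive equator crossings are 24.12/4 = 6.029° apart.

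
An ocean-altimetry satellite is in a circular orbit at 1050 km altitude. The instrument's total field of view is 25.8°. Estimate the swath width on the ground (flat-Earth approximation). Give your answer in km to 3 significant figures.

481 km

Half-angle = 25.8°/2 = 12.9°.
Swath width ≈ 2h·tan(θ/2) = 2 × 1050 × tan(12.9°) = 481.0 km.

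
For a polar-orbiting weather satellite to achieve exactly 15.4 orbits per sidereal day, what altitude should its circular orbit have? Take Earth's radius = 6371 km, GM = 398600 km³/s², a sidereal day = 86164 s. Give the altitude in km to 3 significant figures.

441 km

Required period T = 86164 / 15.4 = 5595.1 s.
From T = 2π√(a³/μ): a = (μ T²/4π²)^(1/3) = (398600 × 5595.1² / 4π²)^(1/3) = 6812 km.
Altitude h = a − R = 6812 − 6371 = 441 km.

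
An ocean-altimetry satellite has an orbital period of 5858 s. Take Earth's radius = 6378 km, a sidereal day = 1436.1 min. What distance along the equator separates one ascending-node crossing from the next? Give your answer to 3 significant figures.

During one orbit Earth rotates (5858.0 / 86166) × 360° = 24.47°.
At the equator that is 24.47° × (2π·6378/360) km/° = 24.47 × 111.3 = 2724 km.

2720 km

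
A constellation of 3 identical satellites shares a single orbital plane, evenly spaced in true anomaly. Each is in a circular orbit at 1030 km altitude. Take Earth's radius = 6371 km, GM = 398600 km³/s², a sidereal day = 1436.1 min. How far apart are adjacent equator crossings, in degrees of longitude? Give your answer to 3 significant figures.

Semi-major axis a = 6371 + 1030 = 7401 km. Period T = 2π√(a³/μ) = 2π√(7401³/398600) = 6336.5 s = 105.61 min.
Single-satellite node shift = (6336.5/86166) × 360° = 26.47°.
With 3 satellites evenly phased, successive equator crossings are 26.47/3 = 8.825° apart.

8.82°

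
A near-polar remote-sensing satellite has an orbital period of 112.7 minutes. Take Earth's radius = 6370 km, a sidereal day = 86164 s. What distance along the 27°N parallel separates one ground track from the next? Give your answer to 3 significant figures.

2800 km

T = 112.7 min = 6762.0 s.
Node shift per orbit = (6762.0/86164) × 360° = 28.25°.
Equatorial spacing = 28.25 × 111.2 km/° = 3141 km.
At 27° latitude, spacing = 3141 × cos(27°) = 2799 km.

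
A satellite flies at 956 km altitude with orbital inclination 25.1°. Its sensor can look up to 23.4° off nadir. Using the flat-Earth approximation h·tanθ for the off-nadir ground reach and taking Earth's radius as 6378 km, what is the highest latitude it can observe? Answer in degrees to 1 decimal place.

28.8°

For a prograde orbit the ground track reaches latitude ±i = ±25.1°.
Sensor half-swath on the ground ≈ 956·tan(23.4°) = 414 km = 3.72° of latitude.
Maximum observable latitude ≈ 25.1 + 3.72 = 28.8°.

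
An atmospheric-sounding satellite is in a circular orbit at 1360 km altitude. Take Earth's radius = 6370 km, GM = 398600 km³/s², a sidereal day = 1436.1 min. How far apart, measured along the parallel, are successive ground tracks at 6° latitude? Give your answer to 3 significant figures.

Semi-major axis a = 6370 + 1360 = 7730 km. Period T = 2π√(a³/μ) = 2π√(7730³/398600) = 6763.6 s = 112.73 min.
Node shift per orbit = (6763.6/86166) × 360° = 28.26°.
Equatorial spacing = 28.26 × 111.2 km/° = 3142 km.
At 6° latitude, spacing = 3142 × cos(6°) = 3124 km.

3120 km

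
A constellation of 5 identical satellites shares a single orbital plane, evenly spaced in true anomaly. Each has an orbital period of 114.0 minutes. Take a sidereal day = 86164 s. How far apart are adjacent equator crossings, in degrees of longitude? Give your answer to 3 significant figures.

T = 114.0 min = 6840.0 s.
Single-satellite node shift = (6840.0/86164) × 360° = 28.58°.
With 5 satellites evenly phased, successive equator crossings are 28.58/5 = 5.716° apart.

5.72°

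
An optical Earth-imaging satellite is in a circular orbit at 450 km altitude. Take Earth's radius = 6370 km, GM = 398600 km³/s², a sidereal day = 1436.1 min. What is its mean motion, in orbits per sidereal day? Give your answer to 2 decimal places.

Semi-major axis a = 6370 + 450 = 6820 km. Period T = 2π√(a³/μ) = 2π√(6820³/398600) = 5605.2 s = 93.42 min.
Orbits per sidereal day = 86166 / 5605.2 = 15.373.

15.37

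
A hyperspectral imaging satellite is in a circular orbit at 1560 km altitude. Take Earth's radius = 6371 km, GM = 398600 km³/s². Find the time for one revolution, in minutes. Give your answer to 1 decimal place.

117.2 min

Semi-major axis a = 6371 + 1560 = 7931 km. Period T = 2π√(a³/μ) = 2π√(7931³/398600) = 7029.2 s = 117.15 min.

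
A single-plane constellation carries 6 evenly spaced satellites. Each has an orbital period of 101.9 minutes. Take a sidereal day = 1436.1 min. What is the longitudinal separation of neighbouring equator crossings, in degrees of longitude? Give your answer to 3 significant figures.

4.26°

T = 101.9 min = 6114.0 s.
Single-satellite node shift = (6114.0/86166) × 360° = 25.54°.
With 6 satellites evenly phased, successive equator crossings are 25.54/6 = 4.257° apart.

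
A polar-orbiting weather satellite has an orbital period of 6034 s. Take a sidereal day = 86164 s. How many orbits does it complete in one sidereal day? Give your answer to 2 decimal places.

14.28

Orbits per sidereal day = 86164 / 6034.0 = 14.280.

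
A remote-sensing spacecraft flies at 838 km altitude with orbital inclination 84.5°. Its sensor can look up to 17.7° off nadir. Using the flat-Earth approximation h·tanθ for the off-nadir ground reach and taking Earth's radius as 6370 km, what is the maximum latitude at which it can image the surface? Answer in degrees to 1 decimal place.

86.9°

For a prograde orbit the ground track reaches latitude ±i = ±84.5°.
Sensor half-swath on the ground ≈ 838·tan(17.7°) = 267 km = 2.41° of latitude.
Maximum observable latitude ≈ 84.5 + 2.41 = 86.9°.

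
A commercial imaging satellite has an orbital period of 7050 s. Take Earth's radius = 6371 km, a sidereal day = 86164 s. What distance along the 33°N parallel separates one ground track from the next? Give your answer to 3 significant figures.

Node shift per orbit = (7050.0/86164) × 360° = 29.46°.
Equatorial spacing = 29.46 × 111.2 km/° = 3275 km.
At 33° latitude, spacing = 3275 × cos(33°) = 2747 km.

2750 km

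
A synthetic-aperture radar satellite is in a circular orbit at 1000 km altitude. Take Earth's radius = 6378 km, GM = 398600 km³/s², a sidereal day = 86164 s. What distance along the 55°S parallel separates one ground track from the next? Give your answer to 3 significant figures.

Semi-major axis a = 6378 + 1000 = 7378 km. Period T = 2π√(a³/μ) = 2π√(7378³/398600) = 6306.9 s = 105.12 min.
Node shift per orbit = (6306.9/86164) × 360° = 26.35°.
Equatorial spacing = 26.35 × 111.3 km/° = 2933 km.
At 55° latitude, spacing = 2933 × cos(55°) = 1682 km.

1680 km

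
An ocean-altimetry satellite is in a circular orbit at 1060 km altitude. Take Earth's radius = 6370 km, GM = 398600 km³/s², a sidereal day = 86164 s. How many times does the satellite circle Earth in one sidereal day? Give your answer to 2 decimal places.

Semi-major axis a = 6370 + 1060 = 7430 km. Period T = 2π√(a³/μ) = 2π√(7430³/398600) = 6373.7 s = 106.23 min.
Orbits per sidereal day = 86164 / 6373.7 = 13.519.

13.52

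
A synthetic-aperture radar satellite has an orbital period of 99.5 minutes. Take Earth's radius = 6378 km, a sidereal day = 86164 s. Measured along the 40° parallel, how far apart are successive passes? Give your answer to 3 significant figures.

2130 km

T = 99.5 min = 5970.0 s.
Node shift per orbit = (5970.0/86164) × 360° = 24.94°.
Equatorial spacing = 24.94 × 111.3 km/° = 2777 km.
At 40° latitude, spacing = 2777 × cos(40°) = 2127 km.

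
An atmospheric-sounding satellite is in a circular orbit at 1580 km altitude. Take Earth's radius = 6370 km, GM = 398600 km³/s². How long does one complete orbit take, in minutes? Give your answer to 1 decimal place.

117.6 min

Semi-major axis a = 6370 + 1580 = 7950 km. Period T = 2π√(a³/μ) = 2π√(7950³/398600) = 7054.4 s = 117.57 min.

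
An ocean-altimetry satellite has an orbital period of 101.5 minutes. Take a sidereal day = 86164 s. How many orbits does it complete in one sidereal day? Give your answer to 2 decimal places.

14.15

T = 101.5 min = 6090.0 s.
Orbits per sidereal day = 86164 / 6090.0 = 14.148.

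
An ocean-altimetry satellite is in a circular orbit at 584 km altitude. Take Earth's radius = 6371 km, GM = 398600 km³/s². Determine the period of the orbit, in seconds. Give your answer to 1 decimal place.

5772.4 seconds

Semi-major axis a = 6371 + 584 = 6955 km. Period T = 2π√(a³/μ) = 2π√(6955³/398600) = 5772.4 s = 96.21 min.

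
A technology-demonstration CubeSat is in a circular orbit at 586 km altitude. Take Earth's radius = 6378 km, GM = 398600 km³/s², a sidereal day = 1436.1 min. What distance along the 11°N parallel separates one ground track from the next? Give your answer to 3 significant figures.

2640 km

Semi-major axis a = 6378 + 586 = 6964 km. Period T = 2π√(a³/μ) = 2π√(6964³/398600) = 5783.6 s = 96.39 min.
Node shift per orbit = (5783.6/86166) × 360° = 24.16°.
Equatorial spacing = 24.16 × 111.3 km/° = 2690 km.
At 11° latitude, spacing = 2690 × cos(11°) = 2640 km.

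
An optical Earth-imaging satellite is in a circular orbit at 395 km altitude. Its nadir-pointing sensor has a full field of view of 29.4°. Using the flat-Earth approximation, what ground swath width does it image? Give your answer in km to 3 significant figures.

Half-angle = 29.4°/2 = 14.7°.
Swath width ≈ 2h·tan(θ/2) = 2 × 395 × tan(14.7°) = 207.3 km.

207 km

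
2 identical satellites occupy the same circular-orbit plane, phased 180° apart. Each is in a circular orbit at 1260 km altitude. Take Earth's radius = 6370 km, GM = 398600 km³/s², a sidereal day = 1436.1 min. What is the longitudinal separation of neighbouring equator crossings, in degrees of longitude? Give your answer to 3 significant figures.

13.9°

Semi-major axis a = 6370 + 1260 = 7630 km. Period T = 2π√(a³/μ) = 2π√(7630³/398600) = 6632.8 s = 110.55 min.
Single-satellite node shift = (6632.8/86166) × 360° = 27.71°.
With 2 satellites evenly phased, successive equator crossings are 27.71/2 = 13.856° apart.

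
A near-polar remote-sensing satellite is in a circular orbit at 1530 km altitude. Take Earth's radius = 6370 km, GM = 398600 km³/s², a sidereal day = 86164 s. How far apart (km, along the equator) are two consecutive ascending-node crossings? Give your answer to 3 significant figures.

3250 km

Semi-major axis a = 6370 + 1530 = 7900 km. Period T = 2π√(a³/μ) = 2π√(7900³/398600) = 6988.0 s = 116.47 min.
During one orbit Earth rotates (6988.0 / 86164) × 360° = 29.20°.
At the equator that is 29.20° × (2π·6370/360) km/° = 29.20 × 111.2 = 3246 km.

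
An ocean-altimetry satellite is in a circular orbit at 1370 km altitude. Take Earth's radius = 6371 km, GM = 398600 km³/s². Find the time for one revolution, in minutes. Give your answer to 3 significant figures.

Semi-major axis a = 6371 + 1370 = 7741 km. Period T = 2π√(a³/μ) = 2π√(7741³/398600) = 6778.1 s = 112.97 min.

113 min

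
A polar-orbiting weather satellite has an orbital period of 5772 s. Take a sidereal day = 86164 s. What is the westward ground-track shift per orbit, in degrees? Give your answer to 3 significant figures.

During one orbit Earth rotates (5772.0 / 86164) × 360° = 24.12°.

24.1°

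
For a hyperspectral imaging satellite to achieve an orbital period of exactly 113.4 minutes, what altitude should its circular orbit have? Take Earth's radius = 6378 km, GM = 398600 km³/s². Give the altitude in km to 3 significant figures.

T = 113.4 min = 6804.0 s.
From T = 2π√(a³/μ): a = (μ T²/4π²)^(1/3) = (398600 × 6804.0² / 4π²)^(1/3) = 7761 km.
Altitude h = a − R = 7761 − 6378 = 1383 km.

1380 km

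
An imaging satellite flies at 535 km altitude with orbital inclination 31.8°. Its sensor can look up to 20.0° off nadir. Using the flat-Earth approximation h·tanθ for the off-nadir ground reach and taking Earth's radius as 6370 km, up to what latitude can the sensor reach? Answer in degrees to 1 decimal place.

For a prograde orbit the ground track reaches latitude ±i = ±31.8°.
Sensor half-swath on the ground ≈ 535·tan(20.0°) = 195 km = 1.75° of latitude.
Maximum observable latitude ≈ 31.8 + 1.75 = 33.6°.

33.6°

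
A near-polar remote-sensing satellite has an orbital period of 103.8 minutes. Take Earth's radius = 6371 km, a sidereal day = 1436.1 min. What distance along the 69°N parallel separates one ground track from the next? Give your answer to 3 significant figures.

T = 103.8 min = 6228.0 s.
Node shift per orbit = (6228.0/86166) × 360° = 26.02°.
Equatorial spacing = 26.02 × 111.2 km/° = 2893 km.
At 69° latitude, spacing = 2893 × cos(69°) = 1037 km.

1040 km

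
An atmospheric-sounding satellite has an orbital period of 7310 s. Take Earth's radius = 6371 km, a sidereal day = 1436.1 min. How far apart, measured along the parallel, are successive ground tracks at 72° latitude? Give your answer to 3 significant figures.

1050 km

Node shift per orbit = (7310.0/86166) × 360° = 30.54°.
Equatorial spacing = 30.54 × 111.2 km/° = 3396 km.
At 72° latitude, spacing = 3396 × cos(72°) = 1049 km.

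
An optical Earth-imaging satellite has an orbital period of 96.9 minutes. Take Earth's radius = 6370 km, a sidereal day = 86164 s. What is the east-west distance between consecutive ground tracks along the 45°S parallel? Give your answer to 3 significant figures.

1910 km

T = 96.9 min = 5814.0 s.
Node shift per orbit = (5814.0/86164) × 360° = 24.29°.
Equatorial spacing = 24.29 × 111.2 km/° = 2701 km.
At 45° latitude, spacing = 2701 × cos(45°) = 1910 km.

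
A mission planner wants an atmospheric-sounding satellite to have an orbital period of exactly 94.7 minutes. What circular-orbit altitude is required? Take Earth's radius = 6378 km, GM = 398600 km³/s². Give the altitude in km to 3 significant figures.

504 km

T = 94.7 min = 5682.0 s.
From T = 2π√(a³/μ): a = (μ T²/4π²)^(1/3) = (398600 × 5682.0² / 4π²)^(1/3) = 6882 km.
Altitude h = a − R = 6882 − 6378 = 504 km.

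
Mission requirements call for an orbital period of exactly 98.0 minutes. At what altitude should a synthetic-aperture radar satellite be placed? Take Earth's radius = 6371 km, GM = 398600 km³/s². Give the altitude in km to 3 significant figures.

670 km

T = 98.0 min = 5880.0 s.
From T = 2π√(a³/μ): a = (μ T²/4π²)^(1/3) = (398600 × 5880.0² / 4π²)^(1/3) = 7041 km.
Altitude h = a − R = 7041 − 6371 = 670 km.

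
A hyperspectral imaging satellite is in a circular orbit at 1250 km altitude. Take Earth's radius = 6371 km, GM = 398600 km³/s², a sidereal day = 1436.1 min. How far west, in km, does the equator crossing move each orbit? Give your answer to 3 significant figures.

Semi-major axis a = 6371 + 1250 = 7621 km. Period T = 2π√(a³/μ) = 2π√(7621³/398600) = 6621.1 s = 110.35 min.
During one orbit Earth rotates (6621.1 / 86166) × 360° = 27.66°.
At the equator that is 27.66° × (2π·6371/360) km/° = 27.66 × 111.2 = 3076 km.

3080 km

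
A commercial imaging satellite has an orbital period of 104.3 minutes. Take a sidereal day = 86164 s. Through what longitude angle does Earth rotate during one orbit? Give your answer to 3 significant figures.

T = 104.3 min = 6258.0 s.
During one orbit Earth rotates (6258.0 / 86164) × 360° = 26.15°.

26.1°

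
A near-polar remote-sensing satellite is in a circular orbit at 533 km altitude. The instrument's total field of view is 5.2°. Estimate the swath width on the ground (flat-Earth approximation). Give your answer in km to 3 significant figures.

48.4 km

Half-angle = 5.2°/2 = 2.6°.
Swath width ≈ 2h·tan(θ/2) = 2 × 533 × tan(2.6°) = 48.4 km.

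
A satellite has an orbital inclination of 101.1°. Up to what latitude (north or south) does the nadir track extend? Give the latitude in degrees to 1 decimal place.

Retrograde orbit: the ground track reaches ±(180° − i) = ±(180 − 101.1) = ±78.9°.

78.9°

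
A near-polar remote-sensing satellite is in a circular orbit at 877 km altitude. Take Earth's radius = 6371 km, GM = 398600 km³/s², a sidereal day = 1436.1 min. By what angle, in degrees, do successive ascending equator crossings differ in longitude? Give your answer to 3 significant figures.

25.7°

Semi-major axis a = 6371 + 877 = 7248 km. Period T = 2π√(a³/μ) = 2π√(7248³/398600) = 6141.0 s = 102.35 min.
During one orbit Earth rotates (6141.0 / 86166) × 360° = 25.66°.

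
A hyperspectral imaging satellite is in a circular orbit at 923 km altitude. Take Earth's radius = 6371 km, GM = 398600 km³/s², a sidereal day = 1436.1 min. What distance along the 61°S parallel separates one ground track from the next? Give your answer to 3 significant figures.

1400 km

Semi-major axis a = 6371 + 923 = 7294 km. Period T = 2π√(a³/μ) = 2π√(7294³/398600) = 6199.5 s = 103.33 min.
Node shift per orbit = (6199.5/86166) × 360° = 25.90°.
Equatorial spacing = 25.90 × 111.2 km/° = 2880 km.
At 61° latitude, spacing = 2880 × cos(61°) = 1396 km.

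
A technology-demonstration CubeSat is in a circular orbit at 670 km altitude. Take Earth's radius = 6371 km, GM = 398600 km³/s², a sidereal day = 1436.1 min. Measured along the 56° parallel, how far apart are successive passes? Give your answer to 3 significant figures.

Semi-major axis a = 6371 + 670 = 7041 km. Period T = 2π√(a³/μ) = 2π√(7041³/398600) = 5879.8 s = 98.00 min.
Node shift per orbit = (5879.8/86166) × 360° = 24.57°.
Equatorial spacing = 24.57 × 111.2 km/° = 2732 km.
At 56° latitude, spacing = 2732 × cos(56°) = 1527 km.

1530 km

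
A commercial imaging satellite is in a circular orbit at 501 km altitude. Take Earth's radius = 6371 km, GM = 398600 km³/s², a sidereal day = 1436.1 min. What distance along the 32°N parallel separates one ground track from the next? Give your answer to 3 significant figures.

2230 km

Semi-major axis a = 6371 + 501 = 6872 km. Period T = 2π√(a³/μ) = 2π√(6872³/398600) = 5669.4 s = 94.49 min.
Node shift per orbit = (5669.4/86166) × 360° = 23.69°.
Equatorial spacing = 23.69 × 111.2 km/° = 2634 km.
At 32° latitude, spacing = 2634 × cos(32°) = 2234 km.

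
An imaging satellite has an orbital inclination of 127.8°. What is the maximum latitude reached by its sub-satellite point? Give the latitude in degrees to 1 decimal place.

52.2°

Retrograde orbit: the ground track reaches ±(180° − i) = ±(180 − 127.8) = ±52.2°.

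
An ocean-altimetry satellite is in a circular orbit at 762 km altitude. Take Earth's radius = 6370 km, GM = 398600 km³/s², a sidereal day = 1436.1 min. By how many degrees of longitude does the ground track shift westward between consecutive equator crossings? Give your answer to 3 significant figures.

25.0°

Semi-major axis a = 6370 + 762 = 7132 km. Period T = 2π√(a³/μ) = 2π√(7132³/398600) = 5994.2 s = 99.90 min.
During one orbit Earth rotates (5994.2 / 86166) × 360° = 25.04°.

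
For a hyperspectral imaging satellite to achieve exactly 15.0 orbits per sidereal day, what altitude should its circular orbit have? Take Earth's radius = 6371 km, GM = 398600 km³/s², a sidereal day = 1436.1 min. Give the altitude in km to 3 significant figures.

561 km

Required period T = 86166 / 15.0 = 5744.4 s.
From T = 2π√(a³/μ): a = (μ T²/4π²)^(1/3) = (398600 × 5744.4² / 4π²)^(1/3) = 6932 km.
Altitude h = a − R = 6932 − 6371 = 561 km.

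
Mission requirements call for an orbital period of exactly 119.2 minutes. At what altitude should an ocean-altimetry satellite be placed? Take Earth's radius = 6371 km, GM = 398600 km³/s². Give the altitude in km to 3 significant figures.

T = 119.2 min = 7152.0 s.
From T = 2π√(a³/μ): a = (μ T²/4π²)^(1/3) = (398600 × 7152.0² / 4π²)^(1/3) = 8023 km.
Altitude h = a − R = 8023 − 6371 = 1652 km.

1650 km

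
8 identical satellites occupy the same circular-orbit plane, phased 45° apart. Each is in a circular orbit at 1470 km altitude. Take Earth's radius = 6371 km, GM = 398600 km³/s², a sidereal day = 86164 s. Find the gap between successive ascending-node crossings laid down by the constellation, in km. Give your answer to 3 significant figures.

Semi-major axis a = 6371 + 1470 = 7841 km. Period T = 2π√(a³/μ) = 2π√(7841³/398600) = 6909.8 s = 115.16 min.
Single-satellite node shift = (6909.8/86164) × 360° = 28.87°.
With 8 satellites evenly phased, successive equator crossings are 28.87/8 = 3.609° apart.
That is 3.609 × 111.2 = 401 km at the equator.

401 km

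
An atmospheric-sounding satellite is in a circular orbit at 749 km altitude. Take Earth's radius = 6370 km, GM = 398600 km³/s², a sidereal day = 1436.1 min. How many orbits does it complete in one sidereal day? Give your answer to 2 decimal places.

Semi-major axis a = 6370 + 749 = 7119 km. Period T = 2π√(a³/μ) = 2π√(7119³/398600) = 5977.8 s = 99.63 min.
Orbits per sidereal day = 86166 / 5977.8 = 14.414.

14.41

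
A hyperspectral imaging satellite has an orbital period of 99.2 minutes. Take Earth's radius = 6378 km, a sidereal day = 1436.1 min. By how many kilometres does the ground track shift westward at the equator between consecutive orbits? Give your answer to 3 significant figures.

T = 99.2 min = 5952.0 s.
During one orbit Earth rotates (5952.0 / 86166) × 360° = 24.87°.
At the equator that is 24.87° × (2π·6378/360) km/° = 24.87 × 111.3 = 2768 km.

2770 km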